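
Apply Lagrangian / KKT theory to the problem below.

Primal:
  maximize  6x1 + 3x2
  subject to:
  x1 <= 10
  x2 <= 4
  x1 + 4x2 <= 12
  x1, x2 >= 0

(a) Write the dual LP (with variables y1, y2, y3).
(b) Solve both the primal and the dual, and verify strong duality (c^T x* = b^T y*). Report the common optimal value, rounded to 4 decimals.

The standard primal-dual pair for 'max c^T x s.t. A x <= b, x >= 0' is:
  Dual:  min b^T y  s.t.  A^T y >= c,  y >= 0.

So the dual LP is:
  minimize  10y1 + 4y2 + 12y3
  subject to:
    y1 + y3 >= 6
    y2 + 4y3 >= 3
    y1, y2, y3 >= 0

Solving the primal: x* = (10, 0.5).
  primal value c^T x* = 61.5.
Solving the dual: y* = (5.25, 0, 0.75).
  dual value b^T y* = 61.5.
Strong duality: c^T x* = b^T y*. Confirmed.

61.5


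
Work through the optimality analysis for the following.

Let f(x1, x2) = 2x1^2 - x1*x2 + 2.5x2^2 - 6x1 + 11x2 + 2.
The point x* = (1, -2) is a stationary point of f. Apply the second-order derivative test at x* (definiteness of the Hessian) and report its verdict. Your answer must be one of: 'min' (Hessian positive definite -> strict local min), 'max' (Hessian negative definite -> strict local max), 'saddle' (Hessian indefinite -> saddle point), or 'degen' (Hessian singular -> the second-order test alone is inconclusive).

Compute the Hessian H = grad^2 f:
  H = [[4, -1], [-1, 5]]
Verify stationarity: grad f(x*) = H x* + g = (0, 0).
Eigenvalues of H: 3.382, 5.618.
Both eigenvalues > 0, so H is positive definite -> x* is a strict local min.

min


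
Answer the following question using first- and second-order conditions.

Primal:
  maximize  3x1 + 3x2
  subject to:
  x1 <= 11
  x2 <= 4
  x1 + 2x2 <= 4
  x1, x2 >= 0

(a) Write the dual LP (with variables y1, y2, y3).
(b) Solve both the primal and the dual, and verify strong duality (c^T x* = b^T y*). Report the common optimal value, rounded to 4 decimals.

The standard primal-dual pair for 'max c^T x s.t. A x <= b, x >= 0' is:
  Dual:  min b^T y  s.t.  A^T y >= c,  y >= 0.

So the dual LP is:
  minimize  11y1 + 4y2 + 4y3
  subject to:
    y1 + y3 >= 3
    y2 + 2y3 >= 3
    y1, y2, y3 >= 0

Solving the primal: x* = (4, 0).
  primal value c^T x* = 12.
Solving the dual: y* = (0, 0, 3).
  dual value b^T y* = 12.
Strong duality: c^T x* = b^T y*. Confirmed.

12


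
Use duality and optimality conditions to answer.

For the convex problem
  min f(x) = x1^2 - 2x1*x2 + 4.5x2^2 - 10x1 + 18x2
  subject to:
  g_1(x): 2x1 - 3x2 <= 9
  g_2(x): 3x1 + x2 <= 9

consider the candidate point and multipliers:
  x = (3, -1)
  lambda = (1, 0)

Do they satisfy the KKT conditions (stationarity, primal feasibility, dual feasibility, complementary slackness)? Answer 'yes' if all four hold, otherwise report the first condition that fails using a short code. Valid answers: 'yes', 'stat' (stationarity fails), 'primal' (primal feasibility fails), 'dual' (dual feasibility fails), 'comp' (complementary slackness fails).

Gradient of f: grad f(x) = Q x + c = (-2, 3)
Constraint values g_i(x) = a_i^T x - b_i:
  g_1((3, -1)) = 0
  g_2((3, -1)) = -1
Stationarity residual: grad f(x) + sum_i lambda_i a_i = (0, 0)
  -> stationarity OK
Primal feasibility (all g_i <= 0): OK
Dual feasibility (all lambda_i >= 0): OK
Complementary slackness (lambda_i * g_i(x) = 0 for all i): OK

Verdict: yes, KKT holds.

yes


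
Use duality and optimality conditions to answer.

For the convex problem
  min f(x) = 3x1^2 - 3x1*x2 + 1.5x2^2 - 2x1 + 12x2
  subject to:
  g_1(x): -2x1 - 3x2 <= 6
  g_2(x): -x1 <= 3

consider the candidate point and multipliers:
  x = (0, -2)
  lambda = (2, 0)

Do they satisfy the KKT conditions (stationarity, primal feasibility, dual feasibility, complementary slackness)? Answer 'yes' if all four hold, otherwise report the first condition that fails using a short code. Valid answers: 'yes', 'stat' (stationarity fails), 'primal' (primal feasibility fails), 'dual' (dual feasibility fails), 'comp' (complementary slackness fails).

Gradient of f: grad f(x) = Q x + c = (4, 6)
Constraint values g_i(x) = a_i^T x - b_i:
  g_1((0, -2)) = 0
  g_2((0, -2)) = -3
Stationarity residual: grad f(x) + sum_i lambda_i a_i = (0, 0)
  -> stationarity OK
Primal feasibility (all g_i <= 0): OK
Dual feasibility (all lambda_i >= 0): OK
Complementary slackness (lambda_i * g_i(x) = 0 for all i): OK

Verdict: yes, KKT holds.

yes


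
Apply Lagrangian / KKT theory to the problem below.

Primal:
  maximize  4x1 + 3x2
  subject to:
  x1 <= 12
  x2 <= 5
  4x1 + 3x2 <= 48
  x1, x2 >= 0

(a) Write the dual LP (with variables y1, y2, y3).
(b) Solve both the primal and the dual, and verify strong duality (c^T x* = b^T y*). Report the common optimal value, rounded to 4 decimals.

The standard primal-dual pair for 'max c^T x s.t. A x <= b, x >= 0' is:
  Dual:  min b^T y  s.t.  A^T y >= c,  y >= 0.

So the dual LP is:
  minimize  12y1 + 5y2 + 48y3
  subject to:
    y1 + 4y3 >= 4
    y2 + 3y3 >= 3
    y1, y2, y3 >= 0

Solving the primal: x* = (8.25, 5).
  primal value c^T x* = 48.
Solving the dual: y* = (0, 0, 1).
  dual value b^T y* = 48.
Strong duality: c^T x* = b^T y*. Confirmed.

48


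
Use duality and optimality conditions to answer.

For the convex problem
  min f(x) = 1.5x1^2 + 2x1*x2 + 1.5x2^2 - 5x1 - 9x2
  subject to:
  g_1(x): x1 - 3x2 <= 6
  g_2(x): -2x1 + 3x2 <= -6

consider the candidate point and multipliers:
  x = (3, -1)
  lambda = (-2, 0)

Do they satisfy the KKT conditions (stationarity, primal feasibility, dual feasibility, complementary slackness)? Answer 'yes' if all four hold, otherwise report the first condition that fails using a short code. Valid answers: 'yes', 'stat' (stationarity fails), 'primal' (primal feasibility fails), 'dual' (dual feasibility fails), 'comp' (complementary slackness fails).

Gradient of f: grad f(x) = Q x + c = (2, -6)
Constraint values g_i(x) = a_i^T x - b_i:
  g_1((3, -1)) = 0
  g_2((3, -1)) = -3
Stationarity residual: grad f(x) + sum_i lambda_i a_i = (0, 0)
  -> stationarity OK
Primal feasibility (all g_i <= 0): OK
Dual feasibility (all lambda_i >= 0): FAILS
Complementary slackness (lambda_i * g_i(x) = 0 for all i): OK

Verdict: the first failing condition is dual_feasibility -> dual.

dual


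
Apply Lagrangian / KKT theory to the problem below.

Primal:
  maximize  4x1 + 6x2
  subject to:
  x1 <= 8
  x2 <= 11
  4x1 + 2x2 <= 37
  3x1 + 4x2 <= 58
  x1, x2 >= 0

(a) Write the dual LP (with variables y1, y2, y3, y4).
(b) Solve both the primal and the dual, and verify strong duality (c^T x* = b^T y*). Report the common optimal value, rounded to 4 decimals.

The standard primal-dual pair for 'max c^T x s.t. A x <= b, x >= 0' is:
  Dual:  min b^T y  s.t.  A^T y >= c,  y >= 0.

So the dual LP is:
  minimize  8y1 + 11y2 + 37y3 + 58y4
  subject to:
    y1 + 4y3 + 3y4 >= 4
    y2 + 2y3 + 4y4 >= 6
    y1, y2, y3, y4 >= 0

Solving the primal: x* = (3.75, 11).
  primal value c^T x* = 81.
Solving the dual: y* = (0, 4, 1, 0).
  dual value b^T y* = 81.
Strong duality: c^T x* = b^T y*. Confirmed.

81


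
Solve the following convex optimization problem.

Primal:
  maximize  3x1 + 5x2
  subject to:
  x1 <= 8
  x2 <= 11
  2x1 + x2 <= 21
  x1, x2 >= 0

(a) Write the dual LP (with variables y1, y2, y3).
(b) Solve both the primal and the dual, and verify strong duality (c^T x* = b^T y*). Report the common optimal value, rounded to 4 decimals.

The standard primal-dual pair for 'max c^T x s.t. A x <= b, x >= 0' is:
  Dual:  min b^T y  s.t.  A^T y >= c,  y >= 0.

So the dual LP is:
  minimize  8y1 + 11y2 + 21y3
  subject to:
    y1 + 2y3 >= 3
    y2 + y3 >= 5
    y1, y2, y3 >= 0

Solving the primal: x* = (5, 11).
  primal value c^T x* = 70.
Solving the dual: y* = (0, 3.5, 1.5).
  dual value b^T y* = 70.
Strong duality: c^T x* = b^T y*. Confirmed.

70


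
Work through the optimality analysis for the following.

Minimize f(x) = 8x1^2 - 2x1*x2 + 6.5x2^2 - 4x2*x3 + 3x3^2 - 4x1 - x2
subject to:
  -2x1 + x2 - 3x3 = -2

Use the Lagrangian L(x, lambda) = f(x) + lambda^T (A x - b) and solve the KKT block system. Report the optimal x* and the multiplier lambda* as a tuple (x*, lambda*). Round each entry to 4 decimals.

Form the Lagrangian:
  L(x, lambda) = (1/2) x^T Q x + c^T x + lambda^T (A x - b)
Stationarity (grad_x L = 0): Q x + c + A^T lambda = 0.
Primal feasibility: A x = b.

This gives the KKT block system:
  [ Q   A^T ] [ x     ]   [-c ]
  [ A    0  ] [ lambda ] = [ b ]

Solving the linear system:
  x*      = (0.3655, 0.2343, 0.5011)
  lambda* = (0.6898)
  f(x*)   = -0.1584

x* = (0.3655, 0.2343, 0.5011), lambda* = (0.6898)


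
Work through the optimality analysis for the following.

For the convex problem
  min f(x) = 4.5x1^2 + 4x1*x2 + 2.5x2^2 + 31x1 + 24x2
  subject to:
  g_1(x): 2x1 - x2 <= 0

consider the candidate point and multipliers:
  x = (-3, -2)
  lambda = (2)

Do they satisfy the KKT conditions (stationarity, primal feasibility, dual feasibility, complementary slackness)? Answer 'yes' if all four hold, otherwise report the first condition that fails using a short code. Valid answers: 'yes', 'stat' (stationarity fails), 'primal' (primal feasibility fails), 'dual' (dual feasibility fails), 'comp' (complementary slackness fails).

Gradient of f: grad f(x) = Q x + c = (-4, 2)
Constraint values g_i(x) = a_i^T x - b_i:
  g_1((-3, -2)) = -4
Stationarity residual: grad f(x) + sum_i lambda_i a_i = (0, 0)
  -> stationarity OK
Primal feasibility (all g_i <= 0): OK
Dual feasibility (all lambda_i >= 0): OK
Complementary slackness (lambda_i * g_i(x) = 0 for all i): FAILS

Verdict: the first failing condition is complementary_slackness -> comp.

comp


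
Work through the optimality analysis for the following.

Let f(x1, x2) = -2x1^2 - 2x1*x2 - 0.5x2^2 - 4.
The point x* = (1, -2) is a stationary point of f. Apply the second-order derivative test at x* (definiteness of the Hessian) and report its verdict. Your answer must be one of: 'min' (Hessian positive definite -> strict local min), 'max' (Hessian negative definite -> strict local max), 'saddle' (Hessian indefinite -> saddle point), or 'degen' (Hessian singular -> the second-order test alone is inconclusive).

Compute the Hessian H = grad^2 f:
  H = [[-4, -2], [-2, -1]]
Verify stationarity: grad f(x*) = H x* + g = (0, 0).
Eigenvalues of H: -5, 0.
H has a zero eigenvalue (singular; negative semidefinite but not definite), so H is neither positive definite, negative definite, nor indefinite. The second-order test alone is inconclusive -> degen.
(Indeed, f is constant along the null direction of H through x*, so x* is not a strict local extremum.)

degen


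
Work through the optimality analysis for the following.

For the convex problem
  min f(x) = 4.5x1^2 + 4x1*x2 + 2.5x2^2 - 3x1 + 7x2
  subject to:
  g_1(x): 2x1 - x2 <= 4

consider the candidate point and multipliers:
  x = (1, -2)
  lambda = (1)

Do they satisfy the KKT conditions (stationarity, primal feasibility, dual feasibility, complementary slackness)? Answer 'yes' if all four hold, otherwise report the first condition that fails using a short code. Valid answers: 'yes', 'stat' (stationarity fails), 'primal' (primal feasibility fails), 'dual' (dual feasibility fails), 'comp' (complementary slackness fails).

Gradient of f: grad f(x) = Q x + c = (-2, 1)
Constraint values g_i(x) = a_i^T x - b_i:
  g_1((1, -2)) = 0
Stationarity residual: grad f(x) + sum_i lambda_i a_i = (0, 0)
  -> stationarity OK
Primal feasibility (all g_i <= 0): OK
Dual feasibility (all lambda_i >= 0): OK
Complementary slackness (lambda_i * g_i(x) = 0 for all i): OK

Verdict: yes, KKT holds.

yes


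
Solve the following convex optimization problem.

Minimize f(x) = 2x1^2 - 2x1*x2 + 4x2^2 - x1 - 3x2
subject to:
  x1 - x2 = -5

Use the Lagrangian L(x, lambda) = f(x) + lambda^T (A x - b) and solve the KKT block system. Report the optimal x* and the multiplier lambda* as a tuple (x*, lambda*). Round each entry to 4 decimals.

Form the Lagrangian:
  L(x, lambda) = (1/2) x^T Q x + c^T x + lambda^T (A x - b)
Stationarity (grad_x L = 0): Q x + c + A^T lambda = 0.
Primal feasibility: A x = b.

This gives the KKT block system:
  [ Q   A^T ] [ x     ]   [-c ]
  [ A    0  ] [ lambda ] = [ b ]

Solving the linear system:
  x*      = (-3.25, 1.75)
  lambda* = (17.5)
  f(x*)   = 42.75

x* = (-3.25, 1.75), lambda* = (17.5)


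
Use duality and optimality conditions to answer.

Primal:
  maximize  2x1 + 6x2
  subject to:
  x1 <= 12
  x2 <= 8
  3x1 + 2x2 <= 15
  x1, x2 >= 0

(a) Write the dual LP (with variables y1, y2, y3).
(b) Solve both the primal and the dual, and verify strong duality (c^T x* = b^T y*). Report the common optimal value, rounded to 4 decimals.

The standard primal-dual pair for 'max c^T x s.t. A x <= b, x >= 0' is:
  Dual:  min b^T y  s.t.  A^T y >= c,  y >= 0.

So the dual LP is:
  minimize  12y1 + 8y2 + 15y3
  subject to:
    y1 + 3y3 >= 2
    y2 + 2y3 >= 6
    y1, y2, y3 >= 0

Solving the primal: x* = (0, 7.5).
  primal value c^T x* = 45.
Solving the dual: y* = (0, 0, 3).
  dual value b^T y* = 45.
Strong duality: c^T x* = b^T y*. Confirmed.

45


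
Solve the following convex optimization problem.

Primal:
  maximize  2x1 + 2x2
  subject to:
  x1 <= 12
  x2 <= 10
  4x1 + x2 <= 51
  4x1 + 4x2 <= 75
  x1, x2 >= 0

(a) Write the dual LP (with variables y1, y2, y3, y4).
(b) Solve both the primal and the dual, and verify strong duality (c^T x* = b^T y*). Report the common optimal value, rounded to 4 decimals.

The standard primal-dual pair for 'max c^T x s.t. A x <= b, x >= 0' is:
  Dual:  min b^T y  s.t.  A^T y >= c,  y >= 0.

So the dual LP is:
  minimize  12y1 + 10y2 + 51y3 + 75y4
  subject to:
    y1 + 4y3 + 4y4 >= 2
    y2 + y3 + 4y4 >= 2
    y1, y2, y3, y4 >= 0

Solving the primal: x* = (10.75, 8).
  primal value c^T x* = 37.5.
Solving the dual: y* = (0, 0, 0, 0.5).
  dual value b^T y* = 37.5.
Strong duality: c^T x* = b^T y*. Confirmed.

37.5


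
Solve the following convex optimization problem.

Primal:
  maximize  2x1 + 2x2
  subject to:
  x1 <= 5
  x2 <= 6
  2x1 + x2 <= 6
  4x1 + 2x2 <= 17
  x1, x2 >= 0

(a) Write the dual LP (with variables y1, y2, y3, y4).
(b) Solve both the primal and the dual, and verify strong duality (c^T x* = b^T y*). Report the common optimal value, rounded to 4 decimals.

The standard primal-dual pair for 'max c^T x s.t. A x <= b, x >= 0' is:
  Dual:  min b^T y  s.t.  A^T y >= c,  y >= 0.

So the dual LP is:
  minimize  5y1 + 6y2 + 6y3 + 17y4
  subject to:
    y1 + 2y3 + 4y4 >= 2
    y2 + y3 + 2y4 >= 2
    y1, y2, y3, y4 >= 0

Solving the primal: x* = (0, 6).
  primal value c^T x* = 12.
Solving the dual: y* = (0, 1, 1, 0).
  dual value b^T y* = 12.
Strong duality: c^T x* = b^T y*. Confirmed.

12


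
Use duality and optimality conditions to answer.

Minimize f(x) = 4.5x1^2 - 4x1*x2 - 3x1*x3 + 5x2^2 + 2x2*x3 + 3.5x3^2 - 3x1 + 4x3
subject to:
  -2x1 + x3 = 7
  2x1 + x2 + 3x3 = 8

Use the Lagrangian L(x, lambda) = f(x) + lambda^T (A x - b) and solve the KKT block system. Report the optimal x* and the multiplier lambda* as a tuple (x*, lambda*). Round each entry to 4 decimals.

Form the Lagrangian:
  L(x, lambda) = (1/2) x^T Q x + c^T x + lambda^T (A x - b)
Stationarity (grad_x L = 0): Q x + c + A^T lambda = 0.
Primal feasibility: A x = b.

This gives the KKT block system:
  [ Q   A^T ] [ x     ]   [-c ]
  [ A    0  ] [ lambda ] = [ b ]

Solving the linear system:
  x*      = (-1.5188, -0.8496, 3.9624)
  lambda* = (-18.0827, -5.5038)
  f(x*)   = 95.5075

x* = (-1.5188, -0.8496, 3.9624), lambda* = (-18.0827, -5.5038)


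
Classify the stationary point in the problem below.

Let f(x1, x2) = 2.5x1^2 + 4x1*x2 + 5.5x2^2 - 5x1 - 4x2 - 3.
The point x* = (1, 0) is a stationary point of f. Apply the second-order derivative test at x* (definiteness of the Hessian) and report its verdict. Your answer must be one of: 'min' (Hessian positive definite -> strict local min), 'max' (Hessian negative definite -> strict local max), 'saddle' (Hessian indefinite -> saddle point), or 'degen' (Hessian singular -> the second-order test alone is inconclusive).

Compute the Hessian H = grad^2 f:
  H = [[5, 4], [4, 11]]
Verify stationarity: grad f(x*) = H x* + g = (0, 0).
Eigenvalues of H: 3, 13.
Both eigenvalues > 0, so H is positive definite -> x* is a strict local min.

min


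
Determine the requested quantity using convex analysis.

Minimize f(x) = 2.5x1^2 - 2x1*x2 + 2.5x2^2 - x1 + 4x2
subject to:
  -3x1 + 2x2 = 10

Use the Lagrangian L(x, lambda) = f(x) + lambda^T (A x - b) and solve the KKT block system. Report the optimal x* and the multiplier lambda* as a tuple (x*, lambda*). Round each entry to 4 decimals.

Form the Lagrangian:
  L(x, lambda) = (1/2) x^T Q x + c^T x + lambda^T (A x - b)
Stationarity (grad_x L = 0): Q x + c + A^T lambda = 0.
Primal feasibility: A x = b.

This gives the KKT block system:
  [ Q   A^T ] [ x     ]   [-c ]
  [ A    0  ] [ lambda ] = [ b ]

Solving the linear system:
  x*      = (-3.1707, 0.2439)
  lambda* = (-5.7805)
  f(x*)   = 30.9756

x* = (-3.1707, 0.2439), lambda* = (-5.7805)


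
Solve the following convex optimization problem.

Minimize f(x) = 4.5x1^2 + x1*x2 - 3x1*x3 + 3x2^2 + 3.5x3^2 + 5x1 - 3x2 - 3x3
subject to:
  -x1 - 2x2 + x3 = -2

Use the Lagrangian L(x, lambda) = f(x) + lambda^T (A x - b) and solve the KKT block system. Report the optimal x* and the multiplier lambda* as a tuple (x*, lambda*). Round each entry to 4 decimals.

Form the Lagrangian:
  L(x, lambda) = (1/2) x^T Q x + c^T x + lambda^T (A x - b)
Stationarity (grad_x L = 0): Q x + c + A^T lambda = 0.
Primal feasibility: A x = b.

This gives the KKT block system:
  [ Q   A^T ] [ x     ]   [-c ]
  [ A    0  ] [ lambda ] = [ b ]

Solving the linear system:
  x*      = (-0.4981, 1.2201, -0.0579)
  lambda* = (1.9112)
  f(x*)   = -1.0772

x* = (-0.4981, 1.2201, -0.0579), lambda* = (1.9112)


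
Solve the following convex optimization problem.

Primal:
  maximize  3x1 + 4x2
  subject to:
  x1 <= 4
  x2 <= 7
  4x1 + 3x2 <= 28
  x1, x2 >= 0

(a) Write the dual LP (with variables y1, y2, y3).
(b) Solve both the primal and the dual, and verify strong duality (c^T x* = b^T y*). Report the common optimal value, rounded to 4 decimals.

The standard primal-dual pair for 'max c^T x s.t. A x <= b, x >= 0' is:
  Dual:  min b^T y  s.t.  A^T y >= c,  y >= 0.

So the dual LP is:
  minimize  4y1 + 7y2 + 28y3
  subject to:
    y1 + 4y3 >= 3
    y2 + 3y3 >= 4
    y1, y2, y3 >= 0

Solving the primal: x* = (1.75, 7).
  primal value c^T x* = 33.25.
Solving the dual: y* = (0, 1.75, 0.75).
  dual value b^T y* = 33.25.
Strong duality: c^T x* = b^T y*. Confirmed.

33.25


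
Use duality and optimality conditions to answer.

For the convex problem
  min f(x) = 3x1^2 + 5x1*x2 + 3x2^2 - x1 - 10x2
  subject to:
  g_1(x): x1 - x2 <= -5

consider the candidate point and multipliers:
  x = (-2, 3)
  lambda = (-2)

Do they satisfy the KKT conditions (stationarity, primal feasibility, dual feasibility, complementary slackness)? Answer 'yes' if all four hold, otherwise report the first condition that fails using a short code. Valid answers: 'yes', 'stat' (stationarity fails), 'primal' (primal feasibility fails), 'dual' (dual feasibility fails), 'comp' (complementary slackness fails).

Gradient of f: grad f(x) = Q x + c = (2, -2)
Constraint values g_i(x) = a_i^T x - b_i:
  g_1((-2, 3)) = 0
Stationarity residual: grad f(x) + sum_i lambda_i a_i = (0, 0)
  -> stationarity OK
Primal feasibility (all g_i <= 0): OK
Dual feasibility (all lambda_i >= 0): FAILS
Complementary slackness (lambda_i * g_i(x) = 0 for all i): OK

Verdict: the first failing condition is dual_feasibility -> dual.

dual


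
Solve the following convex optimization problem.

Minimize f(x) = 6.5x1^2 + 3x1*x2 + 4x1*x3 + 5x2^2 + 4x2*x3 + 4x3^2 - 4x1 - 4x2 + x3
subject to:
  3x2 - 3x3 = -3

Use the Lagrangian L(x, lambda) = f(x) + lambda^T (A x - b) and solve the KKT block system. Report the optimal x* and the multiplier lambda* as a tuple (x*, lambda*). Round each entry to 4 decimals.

Form the Lagrangian:
  L(x, lambda) = (1/2) x^T Q x + c^T x + lambda^T (A x - b)
Stationarity (grad_x L = 0): Q x + c + A^T lambda = 0.
Primal feasibility: A x = b.

This gives the KKT block system:
  [ Q   A^T ] [ x     ]   [-c ]
  [ A    0  ] [ lambda ] = [ b ]

Solving the linear system:
  x*      = (0.218, -0.4048, 0.5952)
  lambda* = (1.6713)
  f(x*)   = 3.1782

x* = (0.218, -0.4048, 0.5952), lambda* = (1.6713)


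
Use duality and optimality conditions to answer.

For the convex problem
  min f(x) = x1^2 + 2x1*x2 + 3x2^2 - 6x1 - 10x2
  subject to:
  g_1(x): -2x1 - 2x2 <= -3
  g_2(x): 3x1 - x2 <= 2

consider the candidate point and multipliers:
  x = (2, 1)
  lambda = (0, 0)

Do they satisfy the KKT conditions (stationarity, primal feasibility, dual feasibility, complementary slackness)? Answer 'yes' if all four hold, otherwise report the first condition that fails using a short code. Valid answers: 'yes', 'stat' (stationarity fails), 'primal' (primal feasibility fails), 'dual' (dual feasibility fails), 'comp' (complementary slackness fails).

Gradient of f: grad f(x) = Q x + c = (0, 0)
Constraint values g_i(x) = a_i^T x - b_i:
  g_1((2, 1)) = -3
  g_2((2, 1)) = 3
Stationarity residual: grad f(x) + sum_i lambda_i a_i = (0, 0)
  -> stationarity OK
Primal feasibility (all g_i <= 0): FAILS
Dual feasibility (all lambda_i >= 0): OK
Complementary slackness (lambda_i * g_i(x) = 0 for all i): OK

Verdict: the first failing condition is primal_feasibility -> primal.

primal


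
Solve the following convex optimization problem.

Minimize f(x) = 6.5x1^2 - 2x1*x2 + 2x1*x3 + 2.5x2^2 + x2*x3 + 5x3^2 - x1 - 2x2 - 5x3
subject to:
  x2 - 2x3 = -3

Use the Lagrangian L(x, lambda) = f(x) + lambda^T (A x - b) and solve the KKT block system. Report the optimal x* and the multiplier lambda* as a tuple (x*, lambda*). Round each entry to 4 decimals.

Form the Lagrangian:
  L(x, lambda) = (1/2) x^T Q x + c^T x + lambda^T (A x - b)
Stationarity (grad_x L = 0): Q x + c + A^T lambda = 0.
Primal feasibility: A x = b.

This gives the KKT block system:
  [ Q   A^T ] [ x     ]   [-c ]
  [ A    0  ] [ lambda ] = [ b ]

Solving the linear system:
  x*      = (-0.1963, -0.5525, 1.2237)
  lambda* = (3.1461)
  f(x*)   = 2.3105

x* = (-0.1963, -0.5525, 1.2237), lambda* = (3.1461)


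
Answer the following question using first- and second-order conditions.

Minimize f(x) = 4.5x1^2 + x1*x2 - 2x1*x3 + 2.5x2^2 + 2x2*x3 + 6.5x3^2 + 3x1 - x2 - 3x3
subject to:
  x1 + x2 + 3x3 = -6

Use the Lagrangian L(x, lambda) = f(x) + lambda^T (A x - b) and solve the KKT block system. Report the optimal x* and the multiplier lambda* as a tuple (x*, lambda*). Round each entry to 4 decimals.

Form the Lagrangian:
  L(x, lambda) = (1/2) x^T Q x + c^T x + lambda^T (A x - b)
Stationarity (grad_x L = 0): Q x + c + A^T lambda = 0.
Primal feasibility: A x = b.

This gives the KKT block system:
  [ Q   A^T ] [ x     ]   [-c ]
  [ A    0  ] [ lambda ] = [ b ]

Solving the linear system:
  x*      = (-1.3607, -0.2623, -1.459)
  lambda* = (6.5902)
  f(x*)   = 20.0492

x* = (-1.3607, -0.2623, -1.459), lambda* = (6.5902)


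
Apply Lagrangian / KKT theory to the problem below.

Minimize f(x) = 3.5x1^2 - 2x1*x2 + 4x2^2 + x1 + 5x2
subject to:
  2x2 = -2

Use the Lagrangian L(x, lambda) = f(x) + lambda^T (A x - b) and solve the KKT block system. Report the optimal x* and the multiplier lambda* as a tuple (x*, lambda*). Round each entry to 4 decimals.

Form the Lagrangian:
  L(x, lambda) = (1/2) x^T Q x + c^T x + lambda^T (A x - b)
Stationarity (grad_x L = 0): Q x + c + A^T lambda = 0.
Primal feasibility: A x = b.

This gives the KKT block system:
  [ Q   A^T ] [ x     ]   [-c ]
  [ A    0  ] [ lambda ] = [ b ]

Solving the linear system:
  x*      = (-0.4286, -1)
  lambda* = (1.0714)
  f(x*)   = -1.6429

x* = (-0.4286, -1), lambda* = (1.0714)


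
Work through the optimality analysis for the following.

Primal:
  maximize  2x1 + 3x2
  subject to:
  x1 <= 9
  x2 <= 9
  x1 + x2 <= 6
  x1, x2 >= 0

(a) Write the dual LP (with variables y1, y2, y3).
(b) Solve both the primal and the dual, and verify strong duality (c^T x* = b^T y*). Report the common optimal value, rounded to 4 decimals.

The standard primal-dual pair for 'max c^T x s.t. A x <= b, x >= 0' is:
  Dual:  min b^T y  s.t.  A^T y >= c,  y >= 0.

So the dual LP is:
  minimize  9y1 + 9y2 + 6y3
  subject to:
    y1 + y3 >= 2
    y2 + y3 >= 3
    y1, y2, y3 >= 0

Solving the primal: x* = (0, 6).
  primal value c^T x* = 18.
Solving the dual: y* = (0, 0, 3).
  dual value b^T y* = 18.
Strong duality: c^T x* = b^T y*. Confirmed.

18


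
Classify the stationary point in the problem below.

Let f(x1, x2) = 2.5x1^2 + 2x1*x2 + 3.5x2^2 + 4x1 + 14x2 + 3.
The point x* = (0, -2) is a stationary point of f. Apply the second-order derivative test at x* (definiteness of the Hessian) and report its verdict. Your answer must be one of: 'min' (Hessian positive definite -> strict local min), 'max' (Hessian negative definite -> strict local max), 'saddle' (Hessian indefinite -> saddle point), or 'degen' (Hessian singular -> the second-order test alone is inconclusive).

Compute the Hessian H = grad^2 f:
  H = [[5, 2], [2, 7]]
Verify stationarity: grad f(x*) = H x* + g = (0, 0).
Eigenvalues of H: 3.7639, 8.2361.
Both eigenvalues > 0, so H is positive definite -> x* is a strict local min.

min


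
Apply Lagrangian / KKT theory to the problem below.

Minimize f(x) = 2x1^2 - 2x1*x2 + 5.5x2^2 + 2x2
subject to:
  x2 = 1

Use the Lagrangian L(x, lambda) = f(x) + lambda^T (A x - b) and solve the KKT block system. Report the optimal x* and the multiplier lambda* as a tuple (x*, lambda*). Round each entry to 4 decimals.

Form the Lagrangian:
  L(x, lambda) = (1/2) x^T Q x + c^T x + lambda^T (A x - b)
Stationarity (grad_x L = 0): Q x + c + A^T lambda = 0.
Primal feasibility: A x = b.

This gives the KKT block system:
  [ Q   A^T ] [ x     ]   [-c ]
  [ A    0  ] [ lambda ] = [ b ]

Solving the linear system:
  x*      = (0.5, 1)
  lambda* = (-12)
  f(x*)   = 7

x* = (0.5, 1), lambda* = (-12)


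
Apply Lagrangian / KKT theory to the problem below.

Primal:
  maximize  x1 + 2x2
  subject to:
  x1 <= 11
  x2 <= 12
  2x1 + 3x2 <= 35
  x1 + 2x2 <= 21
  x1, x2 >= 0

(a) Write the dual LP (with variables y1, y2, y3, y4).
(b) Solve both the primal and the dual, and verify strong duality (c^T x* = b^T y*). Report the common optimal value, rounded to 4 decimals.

The standard primal-dual pair for 'max c^T x s.t. A x <= b, x >= 0' is:
  Dual:  min b^T y  s.t.  A^T y >= c,  y >= 0.

So the dual LP is:
  minimize  11y1 + 12y2 + 35y3 + 21y4
  subject to:
    y1 + 2y3 + y4 >= 1
    y2 + 3y3 + 2y4 >= 2
    y1, y2, y3, y4 >= 0

Solving the primal: x* = (7, 7).
  primal value c^T x* = 21.
Solving the dual: y* = (0, 0, 0, 1).
  dual value b^T y* = 21.
Strong duality: c^T x* = b^T y*. Confirmed.

21


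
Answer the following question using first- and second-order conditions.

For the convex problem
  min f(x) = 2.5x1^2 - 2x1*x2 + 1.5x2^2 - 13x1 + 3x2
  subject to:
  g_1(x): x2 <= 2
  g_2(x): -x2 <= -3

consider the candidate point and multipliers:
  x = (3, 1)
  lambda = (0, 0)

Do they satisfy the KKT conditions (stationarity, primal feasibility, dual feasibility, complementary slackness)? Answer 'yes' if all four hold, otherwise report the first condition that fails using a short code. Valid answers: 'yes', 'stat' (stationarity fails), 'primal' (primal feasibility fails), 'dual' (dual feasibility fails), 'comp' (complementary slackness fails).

Gradient of f: grad f(x) = Q x + c = (0, 0)
Constraint values g_i(x) = a_i^T x - b_i:
  g_1((3, 1)) = -1
  g_2((3, 1)) = 2
Stationarity residual: grad f(x) + sum_i lambda_i a_i = (0, 0)
  -> stationarity OK
Primal feasibility (all g_i <= 0): FAILS
Dual feasibility (all lambda_i >= 0): OK
Complementary slackness (lambda_i * g_i(x) = 0 for all i): OK

Verdict: the first failing condition is primal_feasibility -> primal.

primal


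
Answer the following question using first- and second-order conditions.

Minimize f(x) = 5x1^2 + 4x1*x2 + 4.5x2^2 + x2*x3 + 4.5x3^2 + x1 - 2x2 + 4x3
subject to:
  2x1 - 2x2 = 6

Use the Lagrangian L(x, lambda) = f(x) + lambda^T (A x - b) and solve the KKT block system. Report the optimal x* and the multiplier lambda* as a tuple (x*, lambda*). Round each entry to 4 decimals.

Form the Lagrangian:
  L(x, lambda) = (1/2) x^T Q x + c^T x + lambda^T (A x - b)
Stationarity (grad_x L = 0): Q x + c + A^T lambda = 0.
Primal feasibility: A x = b.

This gives the KKT block system:
  [ Q   A^T ] [ x     ]   [-c ]
  [ A    0  ] [ lambda ] = [ b ]

Solving the linear system:
  x*      = (1.4917, -1.5083, -0.2769)
  lambda* = (-4.9421)
  f(x*)   = 16.5269

x* = (1.4917, -1.5083, -0.2769), lambda* = (-4.9421)


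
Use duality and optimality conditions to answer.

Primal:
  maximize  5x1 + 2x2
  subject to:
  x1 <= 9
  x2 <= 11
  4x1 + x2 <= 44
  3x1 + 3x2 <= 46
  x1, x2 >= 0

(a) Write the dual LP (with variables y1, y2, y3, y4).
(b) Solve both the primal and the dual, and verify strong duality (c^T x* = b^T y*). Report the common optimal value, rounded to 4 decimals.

The standard primal-dual pair for 'max c^T x s.t. A x <= b, x >= 0' is:
  Dual:  min b^T y  s.t.  A^T y >= c,  y >= 0.

So the dual LP is:
  minimize  9y1 + 11y2 + 44y3 + 46y4
  subject to:
    y1 + 4y3 + 3y4 >= 5
    y2 + y3 + 3y4 >= 2
    y1, y2, y3, y4 >= 0

Solving the primal: x* = (9, 6.3333).
  primal value c^T x* = 57.6667.
Solving the dual: y* = (3, 0, 0, 0.6667).
  dual value b^T y* = 57.6667.
Strong duality: c^T x* = b^T y*. Confirmed.

57.6667


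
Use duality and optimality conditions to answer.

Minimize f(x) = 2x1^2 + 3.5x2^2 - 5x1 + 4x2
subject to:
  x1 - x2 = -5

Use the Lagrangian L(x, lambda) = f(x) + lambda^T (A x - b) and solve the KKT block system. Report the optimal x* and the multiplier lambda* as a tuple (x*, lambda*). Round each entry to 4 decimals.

Form the Lagrangian:
  L(x, lambda) = (1/2) x^T Q x + c^T x + lambda^T (A x - b)
Stationarity (grad_x L = 0): Q x + c + A^T lambda = 0.
Primal feasibility: A x = b.

This gives the KKT block system:
  [ Q   A^T ] [ x     ]   [-c ]
  [ A    0  ] [ lambda ] = [ b ]

Solving the linear system:
  x*      = (-3.0909, 1.9091)
  lambda* = (17.3636)
  f(x*)   = 54.9545

x* = (-3.0909, 1.9091), lambda* = (17.3636)


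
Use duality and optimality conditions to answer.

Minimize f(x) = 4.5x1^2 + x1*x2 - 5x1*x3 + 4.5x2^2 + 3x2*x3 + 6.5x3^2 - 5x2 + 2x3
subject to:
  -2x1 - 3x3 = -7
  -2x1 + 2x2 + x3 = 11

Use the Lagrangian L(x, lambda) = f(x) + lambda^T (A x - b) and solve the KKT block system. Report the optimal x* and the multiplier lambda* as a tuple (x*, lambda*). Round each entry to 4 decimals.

Form the Lagrangian:
  L(x, lambda) = (1/2) x^T Q x + c^T x + lambda^T (A x - b)
Stationarity (grad_x L = 0): Q x + c + A^T lambda = 0.
Primal feasibility: A x = b.

This gives the KKT block system:
  [ Q   A^T ] [ x     ]   [-c ]
  [ A    0  ] [ lambda ] = [ b ]

Solving the linear system:
  x*      = (-0.492, 3.6773, 2.6613)
  lambda* = (10.7652, -17.7939)
  f(x*)   = 129.0128

x* = (-0.492, 3.6773, 2.6613), lambda* = (10.7652, -17.7939)


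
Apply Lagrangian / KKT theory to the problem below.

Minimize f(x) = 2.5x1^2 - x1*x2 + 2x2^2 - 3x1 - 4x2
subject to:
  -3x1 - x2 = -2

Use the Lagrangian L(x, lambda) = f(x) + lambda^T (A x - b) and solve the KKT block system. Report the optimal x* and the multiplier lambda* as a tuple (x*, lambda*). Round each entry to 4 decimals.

Form the Lagrangian:
  L(x, lambda) = (1/2) x^T Q x + c^T x + lambda^T (A x - b)
Stationarity (grad_x L = 0): Q x + c + A^T lambda = 0.
Primal feasibility: A x = b.

This gives the KKT block system:
  [ Q   A^T ] [ x     ]   [-c ]
  [ A    0  ] [ lambda ] = [ b ]

Solving the linear system:
  x*      = (0.3617, 0.9149)
  lambda* = (-0.7021)
  f(x*)   = -3.0745

x* = (0.3617, 0.9149), lambda* = (-0.7021)


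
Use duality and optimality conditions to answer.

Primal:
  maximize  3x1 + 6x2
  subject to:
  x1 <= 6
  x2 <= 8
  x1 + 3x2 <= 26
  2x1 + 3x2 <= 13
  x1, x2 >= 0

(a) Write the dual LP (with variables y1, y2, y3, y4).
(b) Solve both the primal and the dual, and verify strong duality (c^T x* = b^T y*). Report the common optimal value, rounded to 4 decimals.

The standard primal-dual pair for 'max c^T x s.t. A x <= b, x >= 0' is:
  Dual:  min b^T y  s.t.  A^T y >= c,  y >= 0.

So the dual LP is:
  minimize  6y1 + 8y2 + 26y3 + 13y4
  subject to:
    y1 + y3 + 2y4 >= 3
    y2 + 3y3 + 3y4 >= 6
    y1, y2, y3, y4 >= 0

Solving the primal: x* = (0, 4.3333).
  primal value c^T x* = 26.
Solving the dual: y* = (0, 0, 0, 2).
  dual value b^T y* = 26.
Strong duality: c^T x* = b^T y*. Confirmed.

26


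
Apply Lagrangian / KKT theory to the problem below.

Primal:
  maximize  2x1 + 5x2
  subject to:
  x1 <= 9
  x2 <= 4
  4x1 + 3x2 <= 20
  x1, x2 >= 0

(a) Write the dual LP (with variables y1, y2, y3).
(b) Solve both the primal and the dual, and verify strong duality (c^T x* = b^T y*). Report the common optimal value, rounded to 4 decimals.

The standard primal-dual pair for 'max c^T x s.t. A x <= b, x >= 0' is:
  Dual:  min b^T y  s.t.  A^T y >= c,  y >= 0.

So the dual LP is:
  minimize  9y1 + 4y2 + 20y3
  subject to:
    y1 + 4y3 >= 2
    y2 + 3y3 >= 5
    y1, y2, y3 >= 0

Solving the primal: x* = (2, 4).
  primal value c^T x* = 24.
Solving the dual: y* = (0, 3.5, 0.5).
  dual value b^T y* = 24.
Strong duality: c^T x* = b^T y*. Confirmed.

24


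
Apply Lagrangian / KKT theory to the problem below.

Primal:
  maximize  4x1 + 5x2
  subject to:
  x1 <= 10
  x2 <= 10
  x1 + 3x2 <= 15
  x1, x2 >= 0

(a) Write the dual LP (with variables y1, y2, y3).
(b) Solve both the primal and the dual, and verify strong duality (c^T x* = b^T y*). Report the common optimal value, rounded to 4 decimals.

The standard primal-dual pair for 'max c^T x s.t. A x <= b, x >= 0' is:
  Dual:  min b^T y  s.t.  A^T y >= c,  y >= 0.

So the dual LP is:
  minimize  10y1 + 10y2 + 15y3
  subject to:
    y1 + y3 >= 4
    y2 + 3y3 >= 5
    y1, y2, y3 >= 0

Solving the primal: x* = (10, 1.6667).
  primal value c^T x* = 48.3333.
Solving the dual: y* = (2.3333, 0, 1.6667).
  dual value b^T y* = 48.3333.
Strong duality: c^T x* = b^T y*. Confirmed.

48.3333


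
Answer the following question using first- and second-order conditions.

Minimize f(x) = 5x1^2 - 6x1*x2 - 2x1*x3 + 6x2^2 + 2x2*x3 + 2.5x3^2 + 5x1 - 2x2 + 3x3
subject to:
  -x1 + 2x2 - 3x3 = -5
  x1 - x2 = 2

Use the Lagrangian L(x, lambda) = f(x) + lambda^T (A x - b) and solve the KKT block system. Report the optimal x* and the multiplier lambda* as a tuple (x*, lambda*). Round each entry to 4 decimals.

Form the Lagrangian:
  L(x, lambda) = (1/2) x^T Q x + c^T x + lambda^T (A x - b)
Stationarity (grad_x L = 0): Q x + c + A^T lambda = 0.
Primal feasibility: A x = b.

This gives the KKT block system:
  [ Q   A^T ] [ x     ]   [-c ]
  [ A    0  ] [ lambda ] = [ b ]

Solving the linear system:
  x*      = (0.8316, -1.1684, 0.6105)
  lambda* = (0.6842, -18.4211)
  f(x*)   = 24.2947

x* = (0.8316, -1.1684, 0.6105), lambda* = (0.6842, -18.4211)


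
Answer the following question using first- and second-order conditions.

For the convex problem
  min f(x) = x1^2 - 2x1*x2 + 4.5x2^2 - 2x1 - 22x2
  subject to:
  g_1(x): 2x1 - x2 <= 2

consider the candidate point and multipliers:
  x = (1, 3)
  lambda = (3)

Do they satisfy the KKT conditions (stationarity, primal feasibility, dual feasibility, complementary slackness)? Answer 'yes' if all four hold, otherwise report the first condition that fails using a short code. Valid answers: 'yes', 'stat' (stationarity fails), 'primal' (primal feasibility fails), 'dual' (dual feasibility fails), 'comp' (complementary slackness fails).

Gradient of f: grad f(x) = Q x + c = (-6, 3)
Constraint values g_i(x) = a_i^T x - b_i:
  g_1((1, 3)) = -3
Stationarity residual: grad f(x) + sum_i lambda_i a_i = (0, 0)
  -> stationarity OK
Primal feasibility (all g_i <= 0): OK
Dual feasibility (all lambda_i >= 0): OK
Complementary slackness (lambda_i * g_i(x) = 0 for all i): FAILS

Verdict: the first failing condition is complementary_slackness -> comp.

comp


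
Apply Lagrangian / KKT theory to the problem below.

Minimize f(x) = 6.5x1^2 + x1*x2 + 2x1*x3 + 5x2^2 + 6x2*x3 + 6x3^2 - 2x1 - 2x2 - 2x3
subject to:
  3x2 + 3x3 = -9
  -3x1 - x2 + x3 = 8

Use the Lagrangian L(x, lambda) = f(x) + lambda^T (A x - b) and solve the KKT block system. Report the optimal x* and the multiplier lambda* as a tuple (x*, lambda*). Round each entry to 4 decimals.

Form the Lagrangian:
  L(x, lambda) = (1/2) x^T Q x + c^T x + lambda^T (A x - b)
Stationarity (grad_x L = 0): Q x + c + A^T lambda = 0.
Primal feasibility: A x = b.

This gives the KKT block system:
  [ Q   A^T ] [ x     ]   [-c ]
  [ A    0  ] [ lambda ] = [ b ]

Solving the linear system:
  x*      = (-1.3766, -3.4351, 0.4351)
  lambda* = (9.21, -7.487)
  f(x*)   = 75.7695

x* = (-1.3766, -3.4351, 0.4351), lambda* = (9.21, -7.487)


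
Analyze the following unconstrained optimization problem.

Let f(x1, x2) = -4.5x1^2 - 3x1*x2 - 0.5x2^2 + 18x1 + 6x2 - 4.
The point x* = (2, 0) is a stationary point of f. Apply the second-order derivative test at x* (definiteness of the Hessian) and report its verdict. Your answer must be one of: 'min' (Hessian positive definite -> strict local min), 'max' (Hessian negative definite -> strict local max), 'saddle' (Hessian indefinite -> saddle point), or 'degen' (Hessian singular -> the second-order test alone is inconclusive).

Compute the Hessian H = grad^2 f:
  H = [[-9, -3], [-3, -1]]
Verify stationarity: grad f(x*) = H x* + g = (0, 0).
Eigenvalues of H: -10, 0.
H has a zero eigenvalue (singular; negative semidefinite but not definite), so H is neither positive definite, negative definite, nor indefinite. The second-order test alone is inconclusive -> degen.
(Indeed, f is constant along the null direction of H through x*, so x* is not a strict local extremum.)

degen


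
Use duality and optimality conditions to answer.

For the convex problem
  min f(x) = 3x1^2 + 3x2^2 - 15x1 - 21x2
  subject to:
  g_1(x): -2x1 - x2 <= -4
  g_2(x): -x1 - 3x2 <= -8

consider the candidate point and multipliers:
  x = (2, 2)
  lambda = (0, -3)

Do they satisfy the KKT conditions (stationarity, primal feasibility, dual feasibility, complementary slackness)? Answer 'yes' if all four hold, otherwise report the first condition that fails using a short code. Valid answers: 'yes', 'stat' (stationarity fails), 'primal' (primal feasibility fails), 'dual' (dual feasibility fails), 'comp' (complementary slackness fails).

Gradient of f: grad f(x) = Q x + c = (-3, -9)
Constraint values g_i(x) = a_i^T x - b_i:
  g_1((2, 2)) = -2
  g_2((2, 2)) = 0
Stationarity residual: grad f(x) + sum_i lambda_i a_i = (0, 0)
  -> stationarity OK
Primal feasibility (all g_i <= 0): OK
Dual feasibility (all lambda_i >= 0): FAILS
Complementary slackness (lambda_i * g_i(x) = 0 for all i): OK

Verdict: the first failing condition is dual_feasibility -> dual.

dual


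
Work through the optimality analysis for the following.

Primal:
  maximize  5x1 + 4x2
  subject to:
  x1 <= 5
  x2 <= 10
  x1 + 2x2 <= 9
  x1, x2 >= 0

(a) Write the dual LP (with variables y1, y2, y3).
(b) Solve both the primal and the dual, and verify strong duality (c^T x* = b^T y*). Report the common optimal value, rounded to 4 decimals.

The standard primal-dual pair for 'max c^T x s.t. A x <= b, x >= 0' is:
  Dual:  min b^T y  s.t.  A^T y >= c,  y >= 0.

So the dual LP is:
  minimize  5y1 + 10y2 + 9y3
  subject to:
    y1 + y3 >= 5
    y2 + 2y3 >= 4
    y1, y2, y3 >= 0

Solving the primal: x* = (5, 2).
  primal value c^T x* = 33.
Solving the dual: y* = (3, 0, 2).
  dual value b^T y* = 33.
Strong duality: c^T x* = b^T y*. Confirmed.

33


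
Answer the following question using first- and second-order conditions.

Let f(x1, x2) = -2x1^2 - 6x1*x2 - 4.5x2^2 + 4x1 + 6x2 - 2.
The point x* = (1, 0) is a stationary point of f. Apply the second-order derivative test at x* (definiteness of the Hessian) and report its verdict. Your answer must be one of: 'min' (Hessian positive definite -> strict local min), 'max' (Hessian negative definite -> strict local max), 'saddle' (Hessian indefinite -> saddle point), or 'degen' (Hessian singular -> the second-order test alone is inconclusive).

Compute the Hessian H = grad^2 f:
  H = [[-4, -6], [-6, -9]]
Verify stationarity: grad f(x*) = H x* + g = (0, 0).
Eigenvalues of H: -13, 0.
H has a zero eigenvalue (singular; negative semidefinite but not definite), so H is neither positive definite, negative definite, nor indefinite. The second-order test alone is inconclusive -> degen.
(Indeed, f is constant along the null direction of H through x*, so x* is not a strict local extremum.)

degen
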